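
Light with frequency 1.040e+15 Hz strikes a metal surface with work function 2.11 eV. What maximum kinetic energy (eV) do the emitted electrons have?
2.1911 eV

Using Einstein's photoelectric equation: KE_max = hf - φ

First, calculate the photon energy:
E_photon = hf = (6.626×10⁻³⁴ J·s)(1.040e+15 Hz)
E_photon = 4.3011 eV

Then, the maximum kinetic energy:
KE_max = E_photon - φ = 4.3011 eV - 2.11 eV = 2.1911 eV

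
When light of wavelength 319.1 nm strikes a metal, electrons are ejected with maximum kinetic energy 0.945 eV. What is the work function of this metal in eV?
2.94 eV

From Einstein's photoelectric equation: KE_max = hf - φ = hc/λ - φ

Rearranging for φ:
φ = hc/λ - KE_max

Calculate photon energy:
E_photon = hc/λ = 3.8854 eV

Therefore:
φ = 3.8854 - 0.945 = 2.94 eV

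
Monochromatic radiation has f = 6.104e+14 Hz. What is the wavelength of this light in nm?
491.14 nm

Using the wave equation: c = fλ

Solving for wavelength:
λ = c/f = (3×10⁸ m/s) / (6.104e+14 Hz)
λ = 491.14 nm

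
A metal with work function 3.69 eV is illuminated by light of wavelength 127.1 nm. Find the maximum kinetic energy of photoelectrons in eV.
6.0649 eV

Using Einstein's photoelectric equation: KE_max = hf - φ = hc/λ - φ

First, calculate the photon energy:
E_photon = hc/λ = (6.626×10⁻³⁴ J·s)(3×10⁸ m/s) / (127.1×10⁻⁹ m)
E_photon = 9.7549 eV

Then, the maximum kinetic energy:
KE_max = E_photon - φ = 9.7549 eV - 3.69 eV = 6.0649 eV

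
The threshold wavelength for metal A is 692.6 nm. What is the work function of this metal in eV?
1.79 eV

At the threshold wavelength, photon energy equals work function:
φ = hc/λ₀

Calculating:
φ = (6.626×10⁻³⁴ J·s)(3×10⁸ m/s) / (692.6×10⁻⁹ m)
φ = 1.79 eV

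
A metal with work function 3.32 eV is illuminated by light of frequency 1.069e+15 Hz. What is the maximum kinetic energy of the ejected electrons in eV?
1.1010 eV

Using Einstein's photoelectric equation: KE_max = hf - φ

First, calculate the photon energy:
E_photon = hf = (6.626×10⁻³⁴ J·s)(1.069e+15 Hz)
E_photon = 4.4210 eV

Then, the maximum kinetic energy:
KE_max = E_photon - φ = 4.4210 eV - 3.32 eV = 1.1010 eV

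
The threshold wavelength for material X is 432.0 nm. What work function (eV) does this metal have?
2.87 eV

At the threshold wavelength, photon energy equals work function:
φ = hc/λ₀

Calculating:
φ = (6.626×10⁻³⁴ J·s)(3×10⁸ m/s) / (432.0×10⁻⁹ m)
φ = 2.87 eV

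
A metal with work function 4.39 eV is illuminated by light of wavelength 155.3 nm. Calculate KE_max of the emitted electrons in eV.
3.5935 eV

Using Einstein's photoelectric equation: KE_max = hf - φ = hc/λ - φ

First, calculate the photon energy:
E_photon = hc/λ = (6.626×10⁻³⁴ J·s)(3×10⁸ m/s) / (155.3×10⁻⁹ m)
E_photon = 7.9835 eV

Then, the maximum kinetic energy:
KE_max = E_photon - φ = 7.9835 eV - 4.39 eV = 3.5935 eV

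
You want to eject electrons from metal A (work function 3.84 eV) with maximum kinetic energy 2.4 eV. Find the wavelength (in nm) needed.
198.69 nm

From Einstein's equation: KE_max = hc/λ - φ

Rearranging for λ:
hc/λ = KE_max + φ
λ = hc/(KE_max + φ)

Required photon energy:
E_photon = KE_max + φ = 2.4 + 3.84 = 6.24 eV

Required wavelength:
λ = hc/E_photon = (6.626×10⁻³⁴)(3×10⁸) / (6.24 × 1.602×10⁻¹⁹)
λ = 198.69 nm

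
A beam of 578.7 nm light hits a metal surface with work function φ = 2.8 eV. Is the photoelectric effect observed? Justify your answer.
No

For photoemission, the photon energy must exceed the work function.

Photon energy: E = hc/λ = 2.1425 eV
Work function: φ = 2.8 eV

Since E_photon (2.1425 eV) < φ (2.8 eV), photoemission will NOT occur.
The threshold wavelength is λ₀ = hc/φ = 442.8 nm.
Since 578.7 nm > 442.8 nm, the photons lack sufficient energy.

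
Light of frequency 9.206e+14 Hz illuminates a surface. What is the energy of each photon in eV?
3.8073 eV

Using E = hf:

E = hf = (6.626×10⁻³⁴ J·s)(9.206e+14 Hz)
E = 3.8073 eV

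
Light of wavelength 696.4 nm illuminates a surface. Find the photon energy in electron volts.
1.7804 eV

Using E = hf = hc/λ:

E = hc/λ = (6.626×10⁻³⁴ J·s)(3×10⁸ m/s) / (696.4×10⁻⁹ m)
E = 1.7804 eV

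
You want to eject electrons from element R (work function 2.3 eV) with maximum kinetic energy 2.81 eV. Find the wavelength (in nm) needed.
242.63 nm

From Einstein's equation: KE_max = hc/λ - φ

Rearranging for λ:
hc/λ = KE_max + φ
λ = hc/(KE_max + φ)

Required photon energy:
E_photon = KE_max + φ = 2.81 + 2.3 = 5.11 eV

Required wavelength:
λ = hc/E_photon = (6.626×10⁻³⁴)(3×10⁸) / (5.11 × 1.602×10⁻¹⁹)
λ = 242.63 nm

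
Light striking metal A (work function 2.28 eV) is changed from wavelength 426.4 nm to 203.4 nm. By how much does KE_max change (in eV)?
3.1879 eV

Using Einstein's equation: KE_max = hc/λ - φ

For λ₁ = 426.4 nm:
KE₁ = hc/λ₁ - φ = 2.9077 - 2.28 = 0.6277 eV

For λ₂ = 203.4 nm:
KE₂ = hc/λ₂ - φ = 6.0956 - 2.28 = 3.8156 eV

Change in KE:
ΔKE = KE₂ - KE₁ = 3.8156 - 0.6277 = 3.1879 eV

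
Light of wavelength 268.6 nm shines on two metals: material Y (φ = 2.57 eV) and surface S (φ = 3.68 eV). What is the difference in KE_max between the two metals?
1.1100 eV

Using KE_max = hc/λ - φ for each metal:

Photon energy: E = hc/λ = 4.6159 eV

For material Y (φ₁ = 2.57 eV):
KE₁ = E - φ₁ = 4.6159 - 2.57 = 2.0459 eV

For surface S (φ₂ = 3.68 eV):
KE₂ = E - φ₂ = 4.6159 - 3.68 = 0.9359 eV

Difference:
ΔKE = KE₁ - KE₂ = 2.0459 - 0.9359 = 1.1100 eV

Note: The difference equals the difference in work functions: 3.68 - 2.57 = 1.11 eV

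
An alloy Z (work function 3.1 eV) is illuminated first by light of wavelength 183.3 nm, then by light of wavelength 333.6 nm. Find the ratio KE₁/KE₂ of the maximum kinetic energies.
5.9427

Using Einstein's equation: KE_max = hc/λ - φ

For λ₁ = 183.3 nm:
E₁ = hc/λ₁ = 6.7640 eV
KE₁ = E₁ - φ = 6.7640 - 3.1 = 3.6640 eV

For λ₂ = 333.6 nm:
E₂ = hc/λ₂ = 3.7166 eV
KE₂ = E₂ - φ = 3.7166 - 3.1 = 0.6166 eV

Ratio: KE₁/KE₂ = 3.6640/0.6166 = 5.9427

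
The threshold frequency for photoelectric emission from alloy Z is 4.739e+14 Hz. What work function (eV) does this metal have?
1.96 eV

At the threshold frequency, photon energy equals work function:
φ = hf₀

Calculating:
φ = (6.626×10⁻³⁴ J·s)(4.739e+14 Hz)
φ = 1.96 eV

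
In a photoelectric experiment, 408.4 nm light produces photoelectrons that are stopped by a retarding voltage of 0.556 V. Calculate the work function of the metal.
2.48 eV

The stopping potential gives the maximum kinetic energy: KE_max = eV_s = 0.556 eV

From Einstein's photoelectric equation: KE_max = hc/λ - φ
Rearranging: φ = hc/λ - KE_max

Calculate photon energy:
E_photon = hc/λ = (6.626×10⁻³⁴ J·s)(3×10⁸ m/s) / (408.4×10⁻⁹ m) = 3.0359 eV

Therefore:
φ = 3.0359 - 0.556 = 2.48 eV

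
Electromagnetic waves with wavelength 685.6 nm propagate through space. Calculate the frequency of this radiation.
4.3727e+14 Hz

Using the wave equation: c = fλ

Solving for frequency:
f = c/λ = (3×10⁸ m/s) / (685.6×10⁻⁹ m)
f = 4.3727e+14 Hz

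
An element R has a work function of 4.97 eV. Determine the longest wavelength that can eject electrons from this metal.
249.47 nm

The threshold wavelength is when the photon energy equals the work function:
hc/λ₀ = φ

Solving for λ₀:
λ₀ = hc/φ = (6.626×10⁻³⁴ J·s)(3×10⁸ m/s) / (4.97 eV × 1.602×10⁻¹⁹ J/eV)
λ₀ = 249.47 nm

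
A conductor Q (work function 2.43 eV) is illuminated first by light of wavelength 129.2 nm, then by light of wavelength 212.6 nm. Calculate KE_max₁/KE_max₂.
2.1066

Using Einstein's equation: KE_max = hc/λ - φ

For λ₁ = 129.2 nm:
E₁ = hc/λ₁ = 9.5963 eV
KE₁ = E₁ - φ = 9.5963 - 2.43 = 7.1663 eV

For λ₂ = 212.6 nm:
E₂ = hc/λ₂ = 5.8318 eV
KE₂ = E₂ - φ = 5.8318 - 2.43 = 3.4018 eV

Ratio: KE₁/KE₂ = 7.1663/3.4018 = 2.1066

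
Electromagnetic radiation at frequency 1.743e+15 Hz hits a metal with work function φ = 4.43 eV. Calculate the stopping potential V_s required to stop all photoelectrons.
2.7785 V

The stopping potential V_s satisfies: eV_s = KE_max

First, find KE_max using Einstein's equation:
E_photon = hf = (6.626×10⁻³⁴ J·s)(1.743e+15 Hz) = 7.2085 eV
KE_max = E_photon - φ = 7.2085 - 4.43 = 2.7785 eV

Since eV_s = KE_max:
V_s = KE_max/e = 2.7785 V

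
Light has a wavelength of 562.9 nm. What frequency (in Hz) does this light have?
5.3259e+14 Hz

Using the wave equation: c = fλ

Solving for frequency:
f = c/λ = (3×10⁸ m/s) / (562.9×10⁻⁹ m)
f = 5.3259e+14 Hz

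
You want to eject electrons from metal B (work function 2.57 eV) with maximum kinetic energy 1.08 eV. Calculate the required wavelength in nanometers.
339.68 nm

From Einstein's equation: KE_max = hc/λ - φ

Rearranging for λ:
hc/λ = KE_max + φ
λ = hc/(KE_max + φ)

Required photon energy:
E_photon = KE_max + φ = 1.08 + 2.57 = 3.65 eV

Required wavelength:
λ = hc/E_photon = (6.626×10⁻³⁴)(3×10⁸) / (3.65 × 1.602×10⁻¹⁹)
λ = 339.68 nm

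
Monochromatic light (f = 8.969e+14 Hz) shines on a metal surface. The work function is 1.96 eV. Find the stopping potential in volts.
1.7493 V

The stopping potential V_s satisfies: eV_s = KE_max

First, find KE_max using Einstein's equation:
E_photon = hf = (6.626×10⁻³⁴ J·s)(8.969e+14 Hz) = 3.7093 eV
KE_max = E_photon - φ = 3.7093 - 1.96 = 1.7493 eV

Since eV_s = KE_max:
V_s = KE_max/e = 1.7493 V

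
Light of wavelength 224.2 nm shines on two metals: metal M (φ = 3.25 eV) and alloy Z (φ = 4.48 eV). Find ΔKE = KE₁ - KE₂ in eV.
1.2300 eV

Using KE_max = hc/λ - φ for each metal:

Photon energy: E = hc/λ = 5.5301 eV

For metal M (φ₁ = 3.25 eV):
KE₁ = E - φ₁ = 5.5301 - 3.25 = 2.2801 eV

For alloy Z (φ₂ = 4.48 eV):
KE₂ = E - φ₂ = 5.5301 - 4.48 = 1.0501 eV

Difference:
ΔKE = KE₁ - KE₂ = 2.2801 - 1.0501 = 1.2300 eV

Note: The difference equals the difference in work functions: 4.48 - 3.25 = 1.23 eV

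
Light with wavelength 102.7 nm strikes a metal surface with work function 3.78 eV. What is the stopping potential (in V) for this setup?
8.2925 V

The stopping potential V_s satisfies: eV_s = KE_max

First, find KE_max using Einstein's equation:
E_photon = hc/λ = 12.0725 eV
KE_max = E_photon - φ = 12.0725 - 3.78 = 8.2925 eV

Since eV_s = KE_max:
V_s = KE_max/e = 8.2925 V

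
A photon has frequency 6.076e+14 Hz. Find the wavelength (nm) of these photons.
493.40 nm

Using the wave equation: c = fλ

Solving for wavelength:
λ = c/f = (3×10⁸ m/s) / (6.076e+14 Hz)
λ = 493.40 nm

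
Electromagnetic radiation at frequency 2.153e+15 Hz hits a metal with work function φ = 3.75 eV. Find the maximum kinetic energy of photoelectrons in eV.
5.1541 eV

Using Einstein's photoelectric equation: KE_max = hf - φ

First, calculate the photon energy:
E_photon = hf = (6.626×10⁻³⁴ J·s)(2.153e+15 Hz)
E_photon = 8.9041 eV

Then, the maximum kinetic energy:
KE_max = E_photon - φ = 8.9041 eV - 3.75 eV = 5.1541 eV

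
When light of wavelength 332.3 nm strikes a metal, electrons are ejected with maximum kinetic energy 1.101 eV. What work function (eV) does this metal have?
2.63 eV

From Einstein's photoelectric equation: KE_max = hf - φ = hc/λ - φ

Rearranging for φ:
φ = hc/λ - KE_max

Calculate photon energy:
E_photon = hc/λ = 3.7311 eV

Therefore:
φ = 3.7311 - 1.101 = 2.63 eV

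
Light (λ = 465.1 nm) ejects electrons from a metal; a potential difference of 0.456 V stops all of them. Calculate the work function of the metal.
2.21 eV

The stopping potential gives the maximum kinetic energy: KE_max = eV_s = 0.456 eV

From Einstein's photoelectric equation: KE_max = hc/λ - φ
Rearranging: φ = hc/λ - KE_max

Calculate photon energy:
E_photon = hc/λ = (6.626×10⁻³⁴ J·s)(3×10⁸ m/s) / (465.1×10⁻⁹ m) = 2.6658 eV

Therefore:
φ = 2.6658 - 0.456 = 2.21 eV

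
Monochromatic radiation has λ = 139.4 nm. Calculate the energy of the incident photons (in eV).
8.8941 eV

Using E = hf = hc/λ:

E = hc/λ = (6.626×10⁻³⁴ J·s)(3×10⁸ m/s) / (139.4×10⁻⁹ m)
E = 8.8941 eV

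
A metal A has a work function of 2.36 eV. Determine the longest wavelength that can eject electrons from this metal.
525.36 nm

The threshold wavelength is when the photon energy equals the work function:
hc/λ₀ = φ

Solving for λ₀:
λ₀ = hc/φ = (6.626×10⁻³⁴ J·s)(3×10⁸ m/s) / (2.36 eV × 1.602×10⁻¹⁹ J/eV)
λ₀ = 525.36 nm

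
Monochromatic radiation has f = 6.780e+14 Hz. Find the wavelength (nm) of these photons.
442.17 nm

Using the wave equation: c = fλ

Solving for wavelength:
λ = c/f = (3×10⁸ m/s) / (6.780e+14 Hz)
λ = 442.17 nm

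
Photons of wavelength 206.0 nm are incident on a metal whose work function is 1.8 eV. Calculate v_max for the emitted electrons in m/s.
1.2182e+06 m/s

First, find the maximum kinetic energy:
E_photon = hc/λ = 6.0187 eV
KE_max = E_photon - φ = 6.0187 - 1.8 = 4.2187 eV

Convert to Joules: KE_max = 4.2187 × 1.602×10⁻¹⁹ J = 6.7590e-19 J

Then use KE = ½mv² to find velocity:
v = √(2·KE/m) = √(2 × 6.7590e-19 J / 9.109e-31 kg)
v = 1.2182e+06 m/s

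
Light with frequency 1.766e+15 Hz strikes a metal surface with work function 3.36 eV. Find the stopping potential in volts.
3.9436 V

The stopping potential V_s satisfies: eV_s = KE_max

First, find KE_max using Einstein's equation:
E_photon = hf = (6.626×10⁻³⁴ J·s)(1.766e+15 Hz) = 7.3036 eV
KE_max = E_photon - φ = 7.3036 - 3.36 = 3.9436 eV

Since eV_s = KE_max:
V_s = KE_max/e = 3.9436 V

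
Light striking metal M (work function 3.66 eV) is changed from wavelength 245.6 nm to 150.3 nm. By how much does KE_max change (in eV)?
3.2009 eV

Using Einstein's equation: KE_max = hc/λ - φ

For λ₁ = 245.6 nm:
KE₁ = hc/λ₁ - φ = 5.0482 - 3.66 = 1.3882 eV

For λ₂ = 150.3 nm:
KE₂ = hc/λ₂ - φ = 8.2491 - 3.66 = 4.5891 eV

Change in KE:
ΔKE = KE₂ - KE₁ = 4.5891 - 1.3882 = 3.2009 eV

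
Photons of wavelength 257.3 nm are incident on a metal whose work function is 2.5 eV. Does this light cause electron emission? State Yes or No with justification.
Yes

For photoemission, the photon energy must exceed the work function.

Photon energy: E = hc/λ = 4.8187 eV
Work function: φ = 2.5 eV

Since E_photon (4.8187 eV) > φ (2.5 eV), photoemission WILL occur.
The threshold wavelength is λ₀ = hc/φ = 495.9 nm.
Since 257.3 nm < 495.9 nm, the light has sufficient energy.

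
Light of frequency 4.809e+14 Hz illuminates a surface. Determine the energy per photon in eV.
1.9888 eV

Using E = hf:

E = hf = (6.626×10⁻³⁴ J·s)(4.809e+14 Hz)
E = 1.9888 eV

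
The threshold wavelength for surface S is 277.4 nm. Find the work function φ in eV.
4.47 eV

At the threshold wavelength, photon energy equals work function:
φ = hc/λ₀

Calculating:
φ = (6.626×10⁻³⁴ J·s)(3×10⁸ m/s) / (277.4×10⁻⁹ m)
φ = 4.47 eV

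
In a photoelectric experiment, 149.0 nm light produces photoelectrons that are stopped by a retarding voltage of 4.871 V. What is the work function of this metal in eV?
3.45 eV

The stopping potential gives the maximum kinetic energy: KE_max = eV_s = 4.871 eV

From Einstein's photoelectric equation: KE_max = hc/λ - φ
Rearranging: φ = hc/λ - KE_max

Calculate photon energy:
E_photon = hc/λ = (6.626×10⁻³⁴ J·s)(3×10⁸ m/s) / (149.0×10⁻⁹ m) = 8.3211 eV

Therefore:
φ = 8.3211 - 4.871 = 3.45 eV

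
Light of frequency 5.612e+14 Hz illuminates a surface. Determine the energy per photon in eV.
2.3209 eV

Using E = hf:

E = hf = (6.626×10⁻³⁴ J·s)(5.612e+14 Hz)
E = 2.3209 eV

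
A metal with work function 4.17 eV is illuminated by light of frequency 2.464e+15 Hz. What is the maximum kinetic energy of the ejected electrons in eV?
6.0203 eV

Using Einstein's photoelectric equation: KE_max = hf - φ

First, calculate the photon energy:
E_photon = hf = (6.626×10⁻³⁴ J·s)(2.464e+15 Hz)
E_photon = 10.1903 eV

Then, the maximum kinetic energy:
KE_max = E_photon - φ = 10.1903 eV - 4.17 eV = 6.0203 eV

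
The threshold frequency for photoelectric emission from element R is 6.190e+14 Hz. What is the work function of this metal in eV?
2.56 eV

At the threshold frequency, photon energy equals work function:
φ = hf₀

Calculating:
φ = (6.626×10⁻³⁴ J·s)(6.190e+14 Hz)
φ = 2.56 eV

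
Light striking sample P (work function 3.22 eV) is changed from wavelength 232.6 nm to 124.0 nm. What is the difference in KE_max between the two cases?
4.6684 eV

Using Einstein's equation: KE_max = hc/λ - φ

For λ₁ = 232.6 nm:
KE₁ = hc/λ₁ - φ = 5.3304 - 3.22 = 2.1104 eV

For λ₂ = 124.0 nm:
KE₂ = hc/λ₂ - φ = 9.9987 - 3.22 = 6.7787 eV

Change in KE:
ΔKE = KE₂ - KE₁ = 6.7787 - 2.1104 = 4.6684 eV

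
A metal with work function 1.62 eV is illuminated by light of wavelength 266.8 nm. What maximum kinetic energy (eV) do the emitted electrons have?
3.0271 eV

Using Einstein's photoelectric equation: KE_max = hf - φ = hc/λ - φ

First, calculate the photon energy:
E_photon = hc/λ = (6.626×10⁻³⁴ J·s)(3×10⁸ m/s) / (266.8×10⁻⁹ m)
E_photon = 4.6471 eV

Then, the maximum kinetic energy:
KE_max = E_photon - φ = 4.6471 eV - 1.62 eV = 3.0271 eV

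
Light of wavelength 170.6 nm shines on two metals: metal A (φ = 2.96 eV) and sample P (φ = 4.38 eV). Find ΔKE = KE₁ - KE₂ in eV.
1.4200 eV

Using KE_max = hc/λ - φ for each metal:

Photon energy: E = hc/λ = 7.2675 eV

For metal A (φ₁ = 2.96 eV):
KE₁ = E - φ₁ = 7.2675 - 2.96 = 4.3075 eV

For sample P (φ₂ = 4.38 eV):
KE₂ = E - φ₂ = 7.2675 - 4.38 = 2.8875 eV

Difference:
ΔKE = KE₁ - KE₂ = 4.3075 - 2.8875 = 1.4200 eV

Note: The difference equals the difference in work functions: 4.38 - 2.96 = 1.42 eV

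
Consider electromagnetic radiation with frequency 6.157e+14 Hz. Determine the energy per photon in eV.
2.5463 eV

Using E = hf:

E = hf = (6.626×10⁻³⁴ J·s)(6.157e+14 Hz)
E = 2.5463 eV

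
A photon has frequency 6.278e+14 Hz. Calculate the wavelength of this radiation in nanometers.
477.53 nm

Using the wave equation: c = fλ

Solving for wavelength:
λ = c/f = (3×10⁸ m/s) / (6.278e+14 Hz)
λ = 477.53 nm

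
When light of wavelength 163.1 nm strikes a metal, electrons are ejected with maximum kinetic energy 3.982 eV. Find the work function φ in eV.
3.62 eV

From Einstein's photoelectric equation: KE_max = hf - φ = hc/λ - φ

Rearranging for φ:
φ = hc/λ - KE_max

Calculate photon energy:
E_photon = hc/λ = 7.6017 eV

Therefore:
φ = 7.6017 - 3.982 = 3.62 eV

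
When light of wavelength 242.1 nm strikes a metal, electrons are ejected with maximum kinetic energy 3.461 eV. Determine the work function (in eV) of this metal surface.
1.66 eV

From Einstein's photoelectric equation: KE_max = hf - φ = hc/λ - φ

Rearranging for φ:
φ = hc/λ - KE_max

Calculate photon energy:
E_photon = hc/λ = 5.1212 eV

Therefore:
φ = 5.1212 - 3.461 = 1.66 eV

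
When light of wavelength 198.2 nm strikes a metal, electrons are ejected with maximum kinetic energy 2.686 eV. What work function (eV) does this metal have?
3.57 eV

From Einstein's photoelectric equation: KE_max = hf - φ = hc/λ - φ

Rearranging for φ:
φ = hc/λ - KE_max

Calculate photon energy:
E_photon = hc/λ = 6.2555 eV

Therefore:
φ = 6.2555 - 2.686 = 3.57 eV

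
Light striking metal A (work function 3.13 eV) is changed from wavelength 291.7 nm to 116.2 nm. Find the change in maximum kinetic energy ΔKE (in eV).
6.4195 eV

Using Einstein's equation: KE_max = hc/λ - φ

For λ₁ = 291.7 nm:
KE₁ = hc/λ₁ - φ = 4.2504 - 3.13 = 1.1204 eV

For λ₂ = 116.2 nm:
KE₂ = hc/λ₂ - φ = 10.6699 - 3.13 = 7.5399 eV

Change in KE:
ΔKE = KE₂ - KE₁ = 7.5399 - 1.1204 = 6.4195 eV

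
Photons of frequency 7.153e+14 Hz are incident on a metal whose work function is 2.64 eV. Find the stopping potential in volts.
0.3182 V

The stopping potential V_s satisfies: eV_s = KE_max

First, find KE_max using Einstein's equation:
E_photon = hf = (6.626×10⁻³⁴ J·s)(7.153e+14 Hz) = 2.9582 eV
KE_max = E_photon - φ = 2.9582 - 2.64 = 0.3182 eV

Since eV_s = KE_max:
V_s = KE_max/e = 0.3182 V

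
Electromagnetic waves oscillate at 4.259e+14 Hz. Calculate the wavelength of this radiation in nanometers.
703.90 nm

Using the wave equation: c = fλ

Solving for wavelength:
λ = c/f = (3×10⁸ m/s) / (4.259e+14 Hz)
λ = 703.90 nm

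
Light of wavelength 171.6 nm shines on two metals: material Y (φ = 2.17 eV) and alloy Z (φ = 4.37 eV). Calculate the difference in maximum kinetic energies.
2.2000 eV

Using KE_max = hc/λ - φ for each metal:

Photon energy: E = hc/λ = 7.2252 eV

For material Y (φ₁ = 2.17 eV):
KE₁ = E - φ₁ = 7.2252 - 2.17 = 5.0552 eV

For alloy Z (φ₂ = 4.37 eV):
KE₂ = E - φ₂ = 7.2252 - 4.37 = 2.8552 eV

Difference:
ΔKE = KE₁ - KE₂ = 5.0552 - 2.8552 = 2.2000 eV

Note: The difference equals the difference in work functions: 4.37 - 2.17 = 2.20 eV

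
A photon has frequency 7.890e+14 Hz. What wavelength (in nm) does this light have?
379.97 nm

Using the wave equation: c = fλ

Solving for wavelength:
λ = c/f = (3×10⁸ m/s) / (7.890e+14 Hz)
λ = 379.97 nm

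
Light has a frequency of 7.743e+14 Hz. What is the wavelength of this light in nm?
387.18 nm

Using the wave equation: c = fλ

Solving for wavelength:
λ = c/f = (3×10⁸ m/s) / (7.743e+14 Hz)
λ = 387.18 nm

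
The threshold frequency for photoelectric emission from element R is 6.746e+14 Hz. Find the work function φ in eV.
2.79 eV

At the threshold frequency, photon energy equals work function:
φ = hf₀

Calculating:
φ = (6.626×10⁻³⁴ J·s)(6.746e+14 Hz)
φ = 2.79 eV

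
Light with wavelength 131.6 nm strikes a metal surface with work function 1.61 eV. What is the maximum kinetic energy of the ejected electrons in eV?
7.8113 eV

Using Einstein's photoelectric equation: KE_max = hf - φ = hc/λ - φ

First, calculate the photon energy:
E_photon = hc/λ = (6.626×10⁻³⁴ J·s)(3×10⁸ m/s) / (131.6×10⁻⁹ m)
E_photon = 9.4213 eV

Then, the maximum kinetic energy:
KE_max = E_photon - φ = 9.4213 eV - 1.61 eV = 7.8113 eV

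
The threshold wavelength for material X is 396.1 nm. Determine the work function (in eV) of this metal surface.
3.13 eV

At the threshold wavelength, photon energy equals work function:
φ = hc/λ₀

Calculating:
φ = (6.626×10⁻³⁴ J·s)(3×10⁸ m/s) / (396.1×10⁻⁹ m)
φ = 3.13 eV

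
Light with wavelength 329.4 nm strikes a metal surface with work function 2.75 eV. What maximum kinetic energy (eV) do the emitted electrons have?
1.0139 eV

Using Einstein's photoelectric equation: KE_max = hf - φ = hc/λ - φ

First, calculate the photon energy:
E_photon = hc/λ = (6.626×10⁻³⁴ J·s)(3×10⁸ m/s) / (329.4×10⁻⁹ m)
E_photon = 3.7639 eV

Then, the maximum kinetic energy:
KE_max = E_photon - φ = 3.7639 eV - 2.75 eV = 1.0139 eV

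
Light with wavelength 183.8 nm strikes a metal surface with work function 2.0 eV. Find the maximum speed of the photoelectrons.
1.2920e+06 m/s

First, find the maximum kinetic energy:
E_photon = hc/λ = 6.7456 eV
KE_max = E_photon - φ = 6.7456 - 2.0 = 4.7456 eV

Convert to Joules: KE_max = 4.7456 × 1.602×10⁻¹⁹ J = 7.6033e-19 J

Then use KE = ½mv² to find velocity:
v = √(2·KE/m) = √(2 × 7.6033e-19 J / 9.109e-31 kg)
v = 1.2920e+06 m/s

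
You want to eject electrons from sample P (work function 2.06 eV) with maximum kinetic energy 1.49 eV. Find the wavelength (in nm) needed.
349.25 nm

From Einstein's equation: KE_max = hc/λ - φ

Rearranging for λ:
hc/λ = KE_max + φ
λ = hc/(KE_max + φ)

Required photon energy:
E_photon = KE_max + φ = 1.49 + 2.06 = 3.55 eV

Required wavelength:
λ = hc/E_photon = (6.626×10⁻³⁴)(3×10⁸) / (3.55 × 1.602×10⁻¹⁹)
λ = 349.25 nm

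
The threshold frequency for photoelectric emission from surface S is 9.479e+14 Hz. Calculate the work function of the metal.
3.92 eV

At the threshold frequency, photon energy equals work function:
φ = hf₀

Calculating:
φ = (6.626×10⁻³⁴ J·s)(9.479e+14 Hz)
φ = 3.92 eV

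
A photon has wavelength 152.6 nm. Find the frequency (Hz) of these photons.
1.9646e+15 Hz

Using the wave equation: c = fλ

Solving for frequency:
f = c/λ = (3×10⁸ m/s) / (152.6×10⁻⁹ m)
f = 1.9646e+15 Hz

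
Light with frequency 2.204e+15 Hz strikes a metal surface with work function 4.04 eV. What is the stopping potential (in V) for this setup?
5.0750 V

The stopping potential V_s satisfies: eV_s = KE_max

First, find KE_max using Einstein's equation:
E_photon = hf = (6.626×10⁻³⁴ J·s)(2.204e+15 Hz) = 9.1150 eV
KE_max = E_photon - φ = 9.1150 - 4.04 = 5.0750 eV

Since eV_s = KE_max:
V_s = KE_max/e = 5.0750 V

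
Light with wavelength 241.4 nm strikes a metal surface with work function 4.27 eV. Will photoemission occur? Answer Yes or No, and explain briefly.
Yes

For photoemission, the photon energy must exceed the work function.

Photon energy: E = hc/λ = 5.1360 eV
Work function: φ = 4.27 eV

Since E_photon (5.1360 eV) > φ (4.27 eV), photoemission WILL occur.
The threshold wavelength is λ₀ = hc/φ = 290.4 nm.
Since 241.4 nm < 290.4 nm, the light has sufficient energy.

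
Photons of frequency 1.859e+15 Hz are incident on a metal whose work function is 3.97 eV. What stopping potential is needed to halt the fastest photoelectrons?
3.7182 V

The stopping potential V_s satisfies: eV_s = KE_max

First, find KE_max using Einstein's equation:
E_photon = hf = (6.626×10⁻³⁴ J·s)(1.859e+15 Hz) = 7.6882 eV
KE_max = E_photon - φ = 7.6882 - 3.97 = 3.7182 eV

Since eV_s = KE_max:
V_s = KE_max/e = 3.7182 V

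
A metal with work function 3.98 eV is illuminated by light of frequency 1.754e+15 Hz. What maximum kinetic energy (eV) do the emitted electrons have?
3.2740 eV

Using Einstein's photoelectric equation: KE_max = hf - φ

First, calculate the photon energy:
E_photon = hf = (6.626×10⁻³⁴ J·s)(1.754e+15 Hz)
E_photon = 7.2540 eV

Then, the maximum kinetic energy:
KE_max = E_photon - φ = 7.2540 eV - 3.98 eV = 3.2740 eV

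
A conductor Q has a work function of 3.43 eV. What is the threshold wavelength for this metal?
361.47 nm

The threshold wavelength is when the photon energy equals the work function:
hc/λ₀ = φ

Solving for λ₀:
λ₀ = hc/φ = (6.626×10⁻³⁴ J·s)(3×10⁸ m/s) / (3.43 eV × 1.602×10⁻¹⁹ J/eV)
λ₀ = 361.47 nm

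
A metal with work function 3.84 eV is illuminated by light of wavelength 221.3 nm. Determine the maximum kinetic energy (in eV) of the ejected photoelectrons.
1.7625 eV

Using Einstein's photoelectric equation: KE_max = hf - φ = hc/λ - φ

First, calculate the photon energy:
E_photon = hc/λ = (6.626×10⁻³⁴ J·s)(3×10⁸ m/s) / (221.3×10⁻⁹ m)
E_photon = 5.6025 eV

Then, the maximum kinetic energy:
KE_max = E_photon - φ = 5.6025 eV - 3.84 eV = 1.7625 eV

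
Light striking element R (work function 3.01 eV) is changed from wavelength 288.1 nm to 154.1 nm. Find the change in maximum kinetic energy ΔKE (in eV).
3.7422 eV

Using Einstein's equation: KE_max = hc/λ - φ

For λ₁ = 288.1 nm:
KE₁ = hc/λ₁ - φ = 4.3035 - 3.01 = 1.2935 eV

For λ₂ = 154.1 nm:
KE₂ = hc/λ₂ - φ = 8.0457 - 3.01 = 5.0357 eV

Change in KE:
ΔKE = KE₂ - KE₁ = 5.0357 - 1.2935 = 3.7422 eV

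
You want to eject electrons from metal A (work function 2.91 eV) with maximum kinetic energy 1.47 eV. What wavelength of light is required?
283.07 nm

From Einstein's equation: KE_max = hc/λ - φ

Rearranging for λ:
hc/λ = KE_max + φ
λ = hc/(KE_max + φ)

Required photon energy:
E_photon = KE_max + φ = 1.47 + 2.91 = 4.38 eV

Required wavelength:
λ = hc/E_photon = (6.626×10⁻³⁴)(3×10⁸) / (4.38 × 1.602×10⁻¹⁹)
λ = 283.07 nm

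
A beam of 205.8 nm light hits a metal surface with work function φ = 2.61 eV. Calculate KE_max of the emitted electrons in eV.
3.4145 eV

Using Einstein's photoelectric equation: KE_max = hf - φ = hc/λ - φ

First, calculate the photon energy:
E_photon = hc/λ = (6.626×10⁻³⁴ J·s)(3×10⁸ m/s) / (205.8×10⁻⁹ m)
E_photon = 6.0245 eV

Then, the maximum kinetic energy:
KE_max = E_photon - φ = 6.0245 eV - 2.61 eV = 3.4145 eV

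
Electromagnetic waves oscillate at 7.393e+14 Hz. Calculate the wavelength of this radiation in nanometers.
405.51 nm

Using the wave equation: c = fλ

Solving for wavelength:
λ = c/f = (3×10⁸ m/s) / (7.393e+14 Hz)
λ = 405.51 nm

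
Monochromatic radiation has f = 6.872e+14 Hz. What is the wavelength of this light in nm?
436.25 nm

Using the wave equation: c = fλ

Solving for wavelength:
λ = c/f = (3×10⁸ m/s) / (6.872e+14 Hz)
λ = 436.25 nm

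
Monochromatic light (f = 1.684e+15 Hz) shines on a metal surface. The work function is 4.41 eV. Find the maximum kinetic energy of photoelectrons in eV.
2.5545 eV

Using Einstein's photoelectric equation: KE_max = hf - φ

First, calculate the photon energy:
E_photon = hf = (6.626×10⁻³⁴ J·s)(1.684e+15 Hz)
E_photon = 6.9645 eV

Then, the maximum kinetic energy:
KE_max = E_photon - φ = 6.9645 eV - 4.41 eV = 2.5545 eV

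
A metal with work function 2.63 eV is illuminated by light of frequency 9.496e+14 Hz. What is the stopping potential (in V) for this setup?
1.2972 V

The stopping potential V_s satisfies: eV_s = KE_max

First, find KE_max using Einstein's equation:
E_photon = hf = (6.626×10⁻³⁴ J·s)(9.496e+14 Hz) = 3.9272 eV
KE_max = E_photon - φ = 3.9272 - 2.63 = 1.2972 eV

Since eV_s = KE_max:
V_s = KE_max/e = 1.2972 V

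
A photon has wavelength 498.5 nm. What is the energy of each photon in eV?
2.4871 eV

Using E = hf = hc/λ:

E = hc/λ = (6.626×10⁻³⁴ J·s)(3×10⁸ m/s) / (498.5×10⁻⁹ m)
E = 2.4871 eV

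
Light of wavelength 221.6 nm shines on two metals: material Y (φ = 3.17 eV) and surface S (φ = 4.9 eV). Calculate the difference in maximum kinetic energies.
1.7300 eV

Using KE_max = hc/λ - φ for each metal:

Photon energy: E = hc/λ = 5.5950 eV

For material Y (φ₁ = 3.17 eV):
KE₁ = E - φ₁ = 5.5950 - 3.17 = 2.4250 eV

For surface S (φ₂ = 4.9 eV):
KE₂ = E - φ₂ = 5.5950 - 4.9 = 0.6950 eV

Difference:
ΔKE = KE₁ - KE₂ = 2.4250 - 0.6950 = 1.7300 eV

Note: The difference equals the difference in work functions: 4.9 - 3.17 = 1.73 eV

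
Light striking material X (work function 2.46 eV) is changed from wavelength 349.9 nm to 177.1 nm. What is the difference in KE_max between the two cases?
3.4574 eV

Using Einstein's equation: KE_max = hc/λ - φ

For λ₁ = 349.9 nm:
KE₁ = hc/λ₁ - φ = 3.5434 - 2.46 = 1.0834 eV

For λ₂ = 177.1 nm:
KE₂ = hc/λ₂ - φ = 7.0008 - 2.46 = 4.5408 eV

Change in KE:
ΔKE = KE₂ - KE₁ = 4.5408 - 1.0834 = 3.4574 eV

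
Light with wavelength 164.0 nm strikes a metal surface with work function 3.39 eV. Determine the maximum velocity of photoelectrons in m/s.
1.2111e+06 m/s

First, find the maximum kinetic energy:
E_photon = hc/λ = 7.5600 eV
KE_max = E_photon - φ = 7.5600 - 3.39 = 4.1700 eV

Convert to Joules: KE_max = 4.1700 × 1.602×10⁻¹⁹ J = 6.6811e-19 J

Then use KE = ½mv² to find velocity:
v = √(2·KE/m) = √(2 × 6.6811e-19 J / 9.109e-31 kg)
v = 1.2111e+06 m/s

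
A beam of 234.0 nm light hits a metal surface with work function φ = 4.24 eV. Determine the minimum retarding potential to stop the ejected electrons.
1.0585 V

The stopping potential V_s satisfies: eV_s = KE_max

First, find KE_max using Einstein's equation:
E_photon = hc/λ = 5.2985 eV
KE_max = E_photon - φ = 5.2985 - 4.24 = 1.0585 eV

Since eV_s = KE_max:
V_s = KE_max/e = 1.0585 V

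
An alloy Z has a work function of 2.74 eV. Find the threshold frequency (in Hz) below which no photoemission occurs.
6.6253e+14 Hz

The threshold frequency is when the photon energy equals the work function:
hf₀ = φ

Solving for f₀:
f₀ = φ/h = (2.74 eV × 1.602×10⁻¹⁹ J/eV) / (6.626×10⁻³⁴ J·s)
f₀ = 6.6253e+14 Hz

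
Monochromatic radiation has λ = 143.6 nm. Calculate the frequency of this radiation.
2.0877e+15 Hz

Using the wave equation: c = fλ

Solving for frequency:
f = c/λ = (3×10⁸ m/s) / (143.6×10⁻⁹ m)
f = 2.0877e+15 Hz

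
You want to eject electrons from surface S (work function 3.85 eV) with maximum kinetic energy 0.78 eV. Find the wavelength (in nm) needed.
267.78 nm

From Einstein's equation: KE_max = hc/λ - φ

Rearranging for λ:
hc/λ = KE_max + φ
λ = hc/(KE_max + φ)

Required photon energy:
E_photon = KE_max + φ = 0.78 + 3.85 = 4.63 eV

Required wavelength:
λ = hc/E_photon = (6.626×10⁻³⁴)(3×10⁸) / (4.63 × 1.602×10⁻¹⁹)
λ = 267.78 nm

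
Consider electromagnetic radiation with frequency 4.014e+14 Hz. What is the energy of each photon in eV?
1.6601 eV

Using E = hf:

E = hf = (6.626×10⁻³⁴ J·s)(4.014e+14 Hz)
E = 1.6601 eV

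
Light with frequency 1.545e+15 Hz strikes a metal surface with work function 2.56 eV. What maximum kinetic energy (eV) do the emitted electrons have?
3.8296 eV

Using Einstein's photoelectric equation: KE_max = hf - φ

First, calculate the photon energy:
E_photon = hf = (6.626×10⁻³⁴ J·s)(1.545e+15 Hz)
E_photon = 6.3896 eV

Then, the maximum kinetic energy:
KE_max = E_photon - φ = 6.3896 eV - 2.56 eV = 3.8296 eV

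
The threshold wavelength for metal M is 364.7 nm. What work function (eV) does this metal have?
3.40 eV

At the threshold wavelength, photon energy equals work function:
φ = hc/λ₀

Calculating:
φ = (6.626×10⁻³⁴ J·s)(3×10⁸ m/s) / (364.7×10⁻⁹ m)
φ = 3.40 eV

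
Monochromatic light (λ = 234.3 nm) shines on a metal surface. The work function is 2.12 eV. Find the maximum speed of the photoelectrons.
1.0563e+06 m/s

First, find the maximum kinetic energy:
E_photon = hc/λ = 5.2917 eV
KE_max = E_photon - φ = 5.2917 - 2.12 = 3.1717 eV

Convert to Joules: KE_max = 3.1717 × 1.602×10⁻¹⁹ J = 5.0816e-19 J

Then use KE = ½mv² to find velocity:
v = √(2·KE/m) = √(2 × 5.0816e-19 J / 9.109e-31 kg)
v = 1.0563e+06 m/s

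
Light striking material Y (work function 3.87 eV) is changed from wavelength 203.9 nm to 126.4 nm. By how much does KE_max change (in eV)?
3.7282 eV

Using Einstein's equation: KE_max = hc/λ - φ

For λ₁ = 203.9 nm:
KE₁ = hc/λ₁ - φ = 6.0806 - 3.87 = 2.2106 eV

For λ₂ = 126.4 nm:
KE₂ = hc/λ₂ - φ = 9.8089 - 3.87 = 5.9389 eV

Change in KE:
ΔKE = KE₂ - KE₁ = 5.9389 - 2.2106 = 3.7282 eV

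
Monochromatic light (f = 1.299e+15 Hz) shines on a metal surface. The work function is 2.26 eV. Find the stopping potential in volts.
3.1122 V

The stopping potential V_s satisfies: eV_s = KE_max

First, find KE_max using Einstein's equation:
E_photon = hf = (6.626×10⁻³⁴ J·s)(1.299e+15 Hz) = 5.3722 eV
KE_max = E_photon - φ = 5.3722 - 2.26 = 3.1122 eV

Since eV_s = KE_max:
V_s = KE_max/e = 3.1122 V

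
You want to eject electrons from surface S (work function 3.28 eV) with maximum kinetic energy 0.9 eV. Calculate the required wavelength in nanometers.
296.61 nm

From Einstein's equation: KE_max = hc/λ - φ

Rearranging for λ:
hc/λ = KE_max + φ
λ = hc/(KE_max + φ)

Required photon energy:
E_photon = KE_max + φ = 0.9 + 3.28 = 4.18 eV

Required wavelength:
λ = hc/E_photon = (6.626×10⁻³⁴)(3×10⁸) / (4.18 × 1.602×10⁻¹⁹)
λ = 296.61 nm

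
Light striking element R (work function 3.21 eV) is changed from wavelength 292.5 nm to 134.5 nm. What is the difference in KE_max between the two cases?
4.9794 eV

Using Einstein's equation: KE_max = hc/λ - φ

For λ₁ = 292.5 nm:
KE₁ = hc/λ₁ - φ = 4.2388 - 3.21 = 1.0288 eV

For λ₂ = 134.5 nm:
KE₂ = hc/λ₂ - φ = 9.2182 - 3.21 = 6.0082 eV

Change in KE:
ΔKE = KE₂ - KE₁ = 6.0082 - 1.0288 = 4.9794 eV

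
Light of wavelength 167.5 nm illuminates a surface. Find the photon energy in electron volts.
7.4020 eV

Using E = hf = hc/λ:

E = hc/λ = (6.626×10⁻³⁴ J·s)(3×10⁸ m/s) / (167.5×10⁻⁹ m)
E = 7.4020 eV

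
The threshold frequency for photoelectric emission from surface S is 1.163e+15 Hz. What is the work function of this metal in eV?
4.81 eV

At the threshold frequency, photon energy equals work function:
φ = hf₀

Calculating:
φ = (6.626×10⁻³⁴ J·s)(1.163e+15 Hz)
φ = 4.81 eV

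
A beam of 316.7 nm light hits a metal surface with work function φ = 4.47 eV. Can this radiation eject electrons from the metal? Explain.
No

For photoemission, the photon energy must exceed the work function.

Photon energy: E = hc/λ = 3.9149 eV
Work function: φ = 4.47 eV

Since E_photon (3.9149 eV) < φ (4.47 eV), photoemission will NOT occur.
The threshold wavelength is λ₀ = hc/φ = 277.4 nm.
Since 316.7 nm > 277.4 nm, the photons lack sufficient energy.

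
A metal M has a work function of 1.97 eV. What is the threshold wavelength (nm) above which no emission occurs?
629.36 nm

The threshold wavelength is when the photon energy equals the work function:
hc/λ₀ = φ

Solving for λ₀:
λ₀ = hc/φ = (6.626×10⁻³⁴ J·s)(3×10⁸ m/s) / (1.97 eV × 1.602×10⁻¹⁹ J/eV)
λ₀ = 629.36 nm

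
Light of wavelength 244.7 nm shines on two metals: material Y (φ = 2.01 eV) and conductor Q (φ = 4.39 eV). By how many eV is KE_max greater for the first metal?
2.3800 eV

Using KE_max = hc/λ - φ for each metal:

Photon energy: E = hc/λ = 5.0668 eV

For material Y (φ₁ = 2.01 eV):
KE₁ = E - φ₁ = 5.0668 - 2.01 = 3.0568 eV

For conductor Q (φ₂ = 4.39 eV):
KE₂ = E - φ₂ = 5.0668 - 4.39 = 0.6768 eV

Difference:
ΔKE = KE₁ - KE₂ = 3.0568 - 0.6768 = 2.3800 eV

Note: The difference equals the difference in work functions: 4.39 - 2.01 = 2.38 eV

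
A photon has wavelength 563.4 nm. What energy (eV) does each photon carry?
2.2006 eV

Using E = hf = hc/λ:

E = hc/λ = (6.626×10⁻³⁴ J·s)(3×10⁸ m/s) / (563.4×10⁻⁹ m)
E = 2.2006 eV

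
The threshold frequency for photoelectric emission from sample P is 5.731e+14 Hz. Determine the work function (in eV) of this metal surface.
2.37 eV

At the threshold frequency, photon energy equals work function:
φ = hf₀

Calculating:
φ = (6.626×10⁻³⁴ J·s)(5.731e+14 Hz)
φ = 2.37 eV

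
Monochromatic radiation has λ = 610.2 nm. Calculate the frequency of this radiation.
4.9130e+14 Hz

Using the wave equation: c = fλ

Solving for frequency:
f = c/λ = (3×10⁸ m/s) / (610.2×10⁻⁹ m)
f = 4.9130e+14 Hz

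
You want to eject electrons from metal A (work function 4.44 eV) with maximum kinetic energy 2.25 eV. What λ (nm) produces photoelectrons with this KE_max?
185.33 nm

From Einstein's equation: KE_max = hc/λ - φ

Rearranging for λ:
hc/λ = KE_max + φ
λ = hc/(KE_max + φ)

Required photon energy:
E_photon = KE_max + φ = 2.25 + 4.44 = 6.69 eV

Required wavelength:
λ = hc/E_photon = (6.626×10⁻³⁴)(3×10⁸) / (6.69 × 1.602×10⁻¹⁹)
λ = 185.33 nm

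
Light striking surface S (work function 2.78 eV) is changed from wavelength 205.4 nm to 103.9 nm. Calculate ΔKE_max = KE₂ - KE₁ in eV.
5.8968 eV

Using Einstein's equation: KE_max = hc/λ - φ

For λ₁ = 205.4 nm:
KE₁ = hc/λ₁ - φ = 6.0362 - 2.78 = 3.2562 eV

For λ₂ = 103.9 nm:
KE₂ = hc/λ₂ - φ = 11.9330 - 2.78 = 9.1530 eV

Change in KE:
ΔKE = KE₂ - KE₁ = 9.1530 - 3.2562 = 5.8968 eV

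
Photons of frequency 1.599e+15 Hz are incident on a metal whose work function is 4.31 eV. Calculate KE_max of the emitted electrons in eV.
2.3029 eV

Using Einstein's photoelectric equation: KE_max = hf - φ

First, calculate the photon energy:
E_photon = hf = (6.626×10⁻³⁴ J·s)(1.599e+15 Hz)
E_photon = 6.6129 eV

Then, the maximum kinetic energy:
KE_max = E_photon - φ = 6.6129 eV - 4.31 eV = 2.3029 eV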